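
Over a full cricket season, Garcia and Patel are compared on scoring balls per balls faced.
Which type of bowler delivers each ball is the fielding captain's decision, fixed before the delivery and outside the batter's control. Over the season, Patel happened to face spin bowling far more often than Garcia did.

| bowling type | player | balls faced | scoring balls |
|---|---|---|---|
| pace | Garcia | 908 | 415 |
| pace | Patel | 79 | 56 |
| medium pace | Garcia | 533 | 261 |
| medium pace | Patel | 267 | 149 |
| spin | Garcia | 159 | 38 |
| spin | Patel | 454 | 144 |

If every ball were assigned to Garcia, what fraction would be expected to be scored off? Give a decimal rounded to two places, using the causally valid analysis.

Bowling type differs across players for reasons unrelated to any effect of the player itself, and it separately predicts the outcome — a classic confounder. We must compare within bowling type levels.
Standardising Garcia to the population bowling type mix: 0.411·415/908 + 0.333·261/533 + 0.255·38/159 = 0.412.

0.41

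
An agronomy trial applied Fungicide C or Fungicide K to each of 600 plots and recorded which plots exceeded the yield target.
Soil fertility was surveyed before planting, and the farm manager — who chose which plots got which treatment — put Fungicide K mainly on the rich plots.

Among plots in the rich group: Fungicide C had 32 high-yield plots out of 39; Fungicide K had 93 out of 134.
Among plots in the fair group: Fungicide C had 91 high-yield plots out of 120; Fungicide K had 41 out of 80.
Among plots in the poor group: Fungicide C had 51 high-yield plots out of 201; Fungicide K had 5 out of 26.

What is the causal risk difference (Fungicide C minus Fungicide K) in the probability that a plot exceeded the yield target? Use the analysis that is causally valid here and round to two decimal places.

Soil fertility is set before the fungicide has any effect — it is not caused by the fungicide — and it independently drives the outcome. That makes it a confounder, so the causal comparison is within soil fertility levels.
Adjusting over the population distribution of soil fertility: 0.288·(0.821−0.694) + 0.333·(0.758−0.512) + 0.378·(0.254−0.192) = +0.142.

+0.14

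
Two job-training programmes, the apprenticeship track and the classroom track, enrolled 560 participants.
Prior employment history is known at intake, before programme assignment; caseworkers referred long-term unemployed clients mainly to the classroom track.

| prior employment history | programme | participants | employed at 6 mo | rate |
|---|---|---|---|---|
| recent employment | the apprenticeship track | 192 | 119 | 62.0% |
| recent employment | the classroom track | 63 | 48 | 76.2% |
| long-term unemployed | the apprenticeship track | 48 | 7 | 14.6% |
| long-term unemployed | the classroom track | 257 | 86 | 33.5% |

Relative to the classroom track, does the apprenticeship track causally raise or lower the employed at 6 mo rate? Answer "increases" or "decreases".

Within every prior employment history level the classroom track has the higher rate, yet pooled the apprenticeship track does — Simpson's reversal.
Prior employment history differs across programmes for reasons unrelated to any effect of the programme itself, and it separately predicts the outcome — a classic confounder. We must compare within prior employment history levels.
Within each level — recent employment: 62.0% vs 76.2%; long-term unemployed: 14.6% vs 33.5% — the classroom track is higher every time.

decreases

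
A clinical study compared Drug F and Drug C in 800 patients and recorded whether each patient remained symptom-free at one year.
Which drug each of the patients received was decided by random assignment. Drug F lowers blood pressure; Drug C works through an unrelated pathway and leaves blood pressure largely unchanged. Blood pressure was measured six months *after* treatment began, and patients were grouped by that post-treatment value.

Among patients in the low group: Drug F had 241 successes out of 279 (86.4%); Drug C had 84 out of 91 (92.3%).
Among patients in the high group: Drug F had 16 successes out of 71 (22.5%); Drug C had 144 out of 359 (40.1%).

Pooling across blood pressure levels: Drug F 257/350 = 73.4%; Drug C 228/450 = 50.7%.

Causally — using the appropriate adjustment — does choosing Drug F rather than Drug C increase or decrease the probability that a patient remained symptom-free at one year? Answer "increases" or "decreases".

The distribution of blood pressure is itself part of what the drug does — it is an intermediate outcome. Holding it fixed would remove that part of the effect; the total effect is the pooled difference.
Pooled: Drug F 73.4% vs Drug C 50.7%; Drug F is higher overall.

increases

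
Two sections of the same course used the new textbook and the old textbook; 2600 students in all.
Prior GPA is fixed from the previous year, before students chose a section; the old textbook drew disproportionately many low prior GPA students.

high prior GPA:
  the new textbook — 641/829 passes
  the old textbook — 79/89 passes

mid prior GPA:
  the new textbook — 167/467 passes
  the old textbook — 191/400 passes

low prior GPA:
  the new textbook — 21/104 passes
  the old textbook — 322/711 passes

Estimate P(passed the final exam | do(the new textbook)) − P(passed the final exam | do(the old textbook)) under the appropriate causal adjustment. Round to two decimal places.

-0.16

Nothing the teaching method does changes prior GPA band; the imbalance is an allocation artefact. With prior GPA band also predicting the outcome, the pooled figure is confounded, and the within-stratum comparison is the causal one.
Adjusting over the population distribution of prior GPA band: 0.353·(0.773−0.888) + 0.333·(0.358−0.477) + 0.313·(0.202−0.453) = -0.159.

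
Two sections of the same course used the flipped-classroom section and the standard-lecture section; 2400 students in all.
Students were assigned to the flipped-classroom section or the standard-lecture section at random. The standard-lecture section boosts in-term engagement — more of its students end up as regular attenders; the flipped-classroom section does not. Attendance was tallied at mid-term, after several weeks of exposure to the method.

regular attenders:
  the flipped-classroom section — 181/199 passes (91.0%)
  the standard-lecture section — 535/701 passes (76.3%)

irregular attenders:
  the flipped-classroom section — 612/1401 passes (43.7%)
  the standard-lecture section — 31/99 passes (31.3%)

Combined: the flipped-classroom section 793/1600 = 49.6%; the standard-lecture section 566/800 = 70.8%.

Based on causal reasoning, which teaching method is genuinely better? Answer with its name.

Stratifying would compare teaching methods among students the teaching methods themselves sorted into mid-term attendance groups — a form of selection on an intermediate. The unconditioned pooled rates give the total causal effect.
Pooled: the flipped-classroom section 49.6% vs the standard-lecture section 70.8%; the standard-lecture section is higher overall.

the standard-lecture section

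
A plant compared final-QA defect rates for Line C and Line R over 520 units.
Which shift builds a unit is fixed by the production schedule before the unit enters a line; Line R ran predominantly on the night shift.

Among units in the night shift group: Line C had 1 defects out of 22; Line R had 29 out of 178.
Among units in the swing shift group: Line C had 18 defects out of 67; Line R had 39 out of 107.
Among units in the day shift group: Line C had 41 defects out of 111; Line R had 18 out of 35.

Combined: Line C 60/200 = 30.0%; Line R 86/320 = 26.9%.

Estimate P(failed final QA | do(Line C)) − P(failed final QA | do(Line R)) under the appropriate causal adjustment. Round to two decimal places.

-0.12

The imbalance in shift arose from how units were allocated, not from anything the line did; and shift independently affects the outcome. The pooled gap is confounded — condition on shift.
Adjusting over the population distribution of shift: 0.385·(0.045−0.163) + 0.335·(0.269−0.364) + 0.281·(0.369−0.514) = -0.118.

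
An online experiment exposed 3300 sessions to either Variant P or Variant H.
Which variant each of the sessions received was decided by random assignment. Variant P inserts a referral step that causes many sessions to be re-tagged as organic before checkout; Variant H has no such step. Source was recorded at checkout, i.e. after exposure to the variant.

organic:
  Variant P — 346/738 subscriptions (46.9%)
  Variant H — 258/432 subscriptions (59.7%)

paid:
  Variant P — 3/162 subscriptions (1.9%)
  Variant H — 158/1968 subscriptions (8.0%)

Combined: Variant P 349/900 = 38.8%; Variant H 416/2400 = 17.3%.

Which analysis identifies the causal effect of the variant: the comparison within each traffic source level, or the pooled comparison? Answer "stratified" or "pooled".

Traffic source is downstream of the variant. One should not condition on a consequence of treatment, so the overall rates are the right comparison.
Pooled: Variant P 38.8% vs Variant H 17.3%; Variant P is higher overall.

pooled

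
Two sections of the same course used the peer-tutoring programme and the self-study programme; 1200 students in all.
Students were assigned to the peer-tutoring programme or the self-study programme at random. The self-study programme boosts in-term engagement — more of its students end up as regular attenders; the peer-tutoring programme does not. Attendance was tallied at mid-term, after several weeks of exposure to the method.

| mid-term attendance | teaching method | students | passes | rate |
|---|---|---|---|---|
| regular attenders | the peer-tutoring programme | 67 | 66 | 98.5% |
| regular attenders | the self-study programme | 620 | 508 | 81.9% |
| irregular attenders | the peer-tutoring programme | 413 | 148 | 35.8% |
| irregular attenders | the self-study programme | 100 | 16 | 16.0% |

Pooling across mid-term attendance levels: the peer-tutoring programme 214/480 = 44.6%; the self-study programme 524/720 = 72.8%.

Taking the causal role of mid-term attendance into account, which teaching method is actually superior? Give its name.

the self-study programme

Mid-term attendance here is a post-treatment variable shaped by the teaching method; conditioning on it would introduce bias rather than remove it. The overall comparison is the causal one.
Pooled: the peer-tutoring programme 44.6% vs the self-study programme 72.8%; the self-study programme is higher overall.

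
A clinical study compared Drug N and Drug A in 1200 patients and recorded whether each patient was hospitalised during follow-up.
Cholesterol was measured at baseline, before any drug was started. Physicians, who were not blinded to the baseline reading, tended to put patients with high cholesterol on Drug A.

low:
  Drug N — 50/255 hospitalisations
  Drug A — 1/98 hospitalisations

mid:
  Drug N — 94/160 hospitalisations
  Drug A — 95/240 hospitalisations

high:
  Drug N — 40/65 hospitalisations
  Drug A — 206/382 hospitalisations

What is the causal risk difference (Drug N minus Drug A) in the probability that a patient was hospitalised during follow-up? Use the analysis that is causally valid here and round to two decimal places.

Drug A is lower inside every cholesterol stratum but Drug N is lower in aggregate. Whether to stratify depends on how cholesterol relates to the drug.
Here cholesterol is a common cause — it drives both which drug a case falls under and the outcome. The crude comparison mixes populations; the stratum-specific rates are the causally relevant ones.
Adjusting over the population distribution of cholesterol: 0.294·(0.196−0.010) + 0.333·(0.588−0.396) + 0.372·(0.615−0.539) = +0.147.

+0.15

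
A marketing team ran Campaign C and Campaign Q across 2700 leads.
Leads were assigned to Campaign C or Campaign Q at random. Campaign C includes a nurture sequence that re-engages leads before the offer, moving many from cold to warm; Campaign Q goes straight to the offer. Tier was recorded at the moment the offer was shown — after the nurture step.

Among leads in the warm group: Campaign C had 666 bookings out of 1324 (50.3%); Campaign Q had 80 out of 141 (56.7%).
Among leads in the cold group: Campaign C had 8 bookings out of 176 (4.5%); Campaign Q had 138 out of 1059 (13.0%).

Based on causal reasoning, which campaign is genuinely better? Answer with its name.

Campaign C

The stratified and pooled comparisons disagree (Campaign Q wins within each engagement tier; Campaign C wins overall), so the answer turns on the causal role of engagement tier.
Stratifying would compare campaigns among leads the campaigns themselves sorted into engagement tier groups — a form of selection on an intermediate. The unconditioned pooled rates give the total causal effect.
Pooled: Campaign C 44.9% vs Campaign Q 18.2%; Campaign C is higher overall.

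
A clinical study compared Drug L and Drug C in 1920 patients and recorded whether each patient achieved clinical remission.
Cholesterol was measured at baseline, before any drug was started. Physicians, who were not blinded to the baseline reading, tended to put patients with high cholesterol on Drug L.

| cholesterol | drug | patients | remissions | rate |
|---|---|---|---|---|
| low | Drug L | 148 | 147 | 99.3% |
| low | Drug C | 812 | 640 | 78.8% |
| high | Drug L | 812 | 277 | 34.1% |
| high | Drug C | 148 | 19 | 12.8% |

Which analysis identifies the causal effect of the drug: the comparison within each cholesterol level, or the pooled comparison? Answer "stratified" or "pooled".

stratified

Nothing the drug does changes cholesterol; the imbalance is an allocation artefact. With cholesterol also predicting the outcome, the pooled figure is confounded, and the within-stratum comparison is the causal one.
Within each level — low: 99.3% vs 78.8%; high: 34.1% vs 12.8% — Drug L is higher every time.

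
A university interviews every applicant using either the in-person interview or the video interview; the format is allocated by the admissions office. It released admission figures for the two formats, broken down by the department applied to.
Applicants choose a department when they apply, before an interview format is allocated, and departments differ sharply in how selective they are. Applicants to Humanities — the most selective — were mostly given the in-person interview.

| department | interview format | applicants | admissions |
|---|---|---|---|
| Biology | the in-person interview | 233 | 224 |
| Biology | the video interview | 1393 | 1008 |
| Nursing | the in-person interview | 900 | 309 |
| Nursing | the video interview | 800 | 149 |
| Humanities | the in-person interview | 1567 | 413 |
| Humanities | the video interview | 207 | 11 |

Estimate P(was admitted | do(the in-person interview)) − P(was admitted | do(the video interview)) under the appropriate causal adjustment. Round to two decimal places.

Department is set before the interview format has any effect — it is not caused by the interview format — and it independently drives the outcome. That makes it a confounder, so the causal comparison is within department levels.
Adjusting over the population distribution of department: 0.319·(0.961−0.724) + 0.333·(0.343−0.186) + 0.348·(0.264−0.053) = +0.201.

+0.20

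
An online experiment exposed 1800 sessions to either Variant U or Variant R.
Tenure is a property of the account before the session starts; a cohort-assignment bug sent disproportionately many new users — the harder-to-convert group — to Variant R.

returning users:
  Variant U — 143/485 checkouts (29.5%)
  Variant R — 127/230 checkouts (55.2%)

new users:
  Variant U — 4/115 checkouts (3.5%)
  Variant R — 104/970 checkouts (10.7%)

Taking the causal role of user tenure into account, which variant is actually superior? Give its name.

Variant R

The stratified and pooled comparisons disagree (Variant R wins within each user tenure; Variant U wins overall), so the answer turns on the causal role of user tenure.
User tenure satisfies the back-door criterion: it is not a descendant of the variant, and it blocks the spurious path from variant to outcome. Adjusting for it (i.e., using the within-user tenure rates) gives the causal effect.
Within each level — returning users: 29.5% vs 55.2%; new users: 3.5% vs 10.7% — Variant R is higher every time.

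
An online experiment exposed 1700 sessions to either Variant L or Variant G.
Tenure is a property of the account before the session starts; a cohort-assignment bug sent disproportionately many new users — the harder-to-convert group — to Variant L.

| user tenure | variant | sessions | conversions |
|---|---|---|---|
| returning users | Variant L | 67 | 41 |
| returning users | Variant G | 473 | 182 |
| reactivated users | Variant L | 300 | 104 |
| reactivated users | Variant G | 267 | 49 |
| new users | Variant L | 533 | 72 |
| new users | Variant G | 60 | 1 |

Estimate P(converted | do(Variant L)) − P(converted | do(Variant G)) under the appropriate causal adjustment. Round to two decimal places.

Here user tenure is a common cause — it drives both which variant a case falls under and the outcome. The crude comparison mixes populations; the stratum-specific rates are the causally relevant ones.
Adjusting over the population distribution of user tenure: 0.318·(0.612−0.385) + 0.334·(0.347−0.184) + 0.349·(0.135−0.017) = +0.168.

+0.17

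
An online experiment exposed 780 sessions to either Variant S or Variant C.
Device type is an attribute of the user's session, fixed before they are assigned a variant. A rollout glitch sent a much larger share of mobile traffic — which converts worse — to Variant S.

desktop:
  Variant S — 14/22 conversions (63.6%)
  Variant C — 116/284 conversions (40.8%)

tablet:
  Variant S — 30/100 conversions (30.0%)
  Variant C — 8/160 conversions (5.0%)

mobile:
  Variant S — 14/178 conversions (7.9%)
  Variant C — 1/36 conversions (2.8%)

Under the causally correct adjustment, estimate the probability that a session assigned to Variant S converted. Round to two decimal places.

0.37

Since device type is a pre-existing factor (not a product of the variant) and it affects the outcome on its own, it is a confounder. The stratified rates, not the pooled rate, identify the causal effect.
Standardising Variant S to the population device type mix: 0.392·14/22 + 0.333·30/100 + 0.274·14/178 = 0.371.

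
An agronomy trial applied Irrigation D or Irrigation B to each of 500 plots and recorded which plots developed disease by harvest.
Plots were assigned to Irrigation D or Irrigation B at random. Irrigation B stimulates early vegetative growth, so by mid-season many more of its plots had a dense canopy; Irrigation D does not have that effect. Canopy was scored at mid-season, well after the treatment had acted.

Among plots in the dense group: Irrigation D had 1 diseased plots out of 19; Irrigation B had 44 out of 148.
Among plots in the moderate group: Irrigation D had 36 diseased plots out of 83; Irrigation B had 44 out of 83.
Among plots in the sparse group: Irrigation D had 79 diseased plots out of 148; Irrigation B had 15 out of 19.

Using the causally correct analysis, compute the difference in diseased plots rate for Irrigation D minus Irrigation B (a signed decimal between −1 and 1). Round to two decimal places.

+0.05

Mid-season canopy here is a post-treatment variable shaped by the irrigation; conditioning on it would introduce bias rather than remove it. The overall comparison is the causal one.
The causal difference is the pooled difference: 0.464 − 0.412 = +0.052.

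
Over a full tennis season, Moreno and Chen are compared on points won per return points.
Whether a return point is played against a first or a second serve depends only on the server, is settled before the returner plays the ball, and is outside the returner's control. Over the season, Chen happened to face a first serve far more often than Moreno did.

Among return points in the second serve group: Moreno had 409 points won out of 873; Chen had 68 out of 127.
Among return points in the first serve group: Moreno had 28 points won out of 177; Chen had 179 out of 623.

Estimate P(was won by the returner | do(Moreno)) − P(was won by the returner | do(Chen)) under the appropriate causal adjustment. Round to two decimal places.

-0.09

Within every serve type level Chen has the higher rate, yet pooled Moreno does — Simpson's reversal.
Here serve type is a common cause — it drives both which player a case falls under and the outcome. The crude comparison mixes populations; the stratum-specific rates are the causally relevant ones.
Adjusting over the population distribution of serve type: 0.556·(0.468−0.535) + 0.444·(0.158−0.287) = -0.095.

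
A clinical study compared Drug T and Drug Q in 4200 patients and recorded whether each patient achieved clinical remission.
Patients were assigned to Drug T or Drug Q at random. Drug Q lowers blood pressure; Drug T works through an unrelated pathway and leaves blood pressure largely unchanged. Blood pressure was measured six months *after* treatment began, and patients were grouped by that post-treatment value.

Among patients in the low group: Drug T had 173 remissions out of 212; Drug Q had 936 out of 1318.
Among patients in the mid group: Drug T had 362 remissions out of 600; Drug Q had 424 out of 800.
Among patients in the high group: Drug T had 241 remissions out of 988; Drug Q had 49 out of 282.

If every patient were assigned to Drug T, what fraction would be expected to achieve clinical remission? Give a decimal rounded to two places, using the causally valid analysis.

0.43

Within every blood pressure level Drug T has the higher rate, yet pooled Drug Q does — Simpson's reversal.
Because the drug influences blood pressure, blood pressure is a post-treatment mediator, not a confounder. Stratifying on it would bias the estimate; the causal effect is the crude pooled difference.
So P(outcome | do(Drug T)) is just the pooled rate for Drug T: 776/1800 = 0.431.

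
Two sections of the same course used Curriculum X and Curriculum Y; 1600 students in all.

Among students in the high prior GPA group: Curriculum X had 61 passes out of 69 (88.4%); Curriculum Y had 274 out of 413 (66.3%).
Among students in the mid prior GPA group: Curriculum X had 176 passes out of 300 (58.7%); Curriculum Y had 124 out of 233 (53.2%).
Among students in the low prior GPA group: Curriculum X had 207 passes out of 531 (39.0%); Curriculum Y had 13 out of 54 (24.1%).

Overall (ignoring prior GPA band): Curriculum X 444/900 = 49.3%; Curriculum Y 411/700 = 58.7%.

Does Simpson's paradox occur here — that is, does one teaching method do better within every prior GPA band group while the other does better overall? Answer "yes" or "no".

Within each prior GPA band level (high prior GPA 88.4% vs 66.3%; mid prior GPA 58.7% vs 53.2%; low prior GPA 39.0% vs 24.1%), Curriculum X has the higher rate every time. Pooled: 49.3% vs 58.7% — Curriculum Y has the higher rate overall. The two comparisons disagree.

yes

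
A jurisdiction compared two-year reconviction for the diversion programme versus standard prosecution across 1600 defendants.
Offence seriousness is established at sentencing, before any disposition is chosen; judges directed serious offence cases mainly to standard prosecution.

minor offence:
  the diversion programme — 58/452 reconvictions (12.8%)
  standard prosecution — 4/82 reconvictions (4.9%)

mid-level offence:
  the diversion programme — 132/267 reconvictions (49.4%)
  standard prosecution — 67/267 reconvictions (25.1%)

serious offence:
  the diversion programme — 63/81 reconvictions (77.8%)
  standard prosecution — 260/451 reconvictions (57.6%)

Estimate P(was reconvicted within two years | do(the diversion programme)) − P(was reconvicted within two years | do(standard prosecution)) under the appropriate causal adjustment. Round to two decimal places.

+0.17

Offence seriousness satisfies the back-door criterion: it is not a descendant of the disposition, and it blocks the spurious path from disposition to outcome. Adjusting for it (i.e., using the within-offence seriousness rates) gives the causal effect.
Adjusting over the population distribution of offence seriousness: 0.334·(0.128−0.049) + 0.334·(0.494−0.251) + 0.333·(0.778−0.576) = +0.175.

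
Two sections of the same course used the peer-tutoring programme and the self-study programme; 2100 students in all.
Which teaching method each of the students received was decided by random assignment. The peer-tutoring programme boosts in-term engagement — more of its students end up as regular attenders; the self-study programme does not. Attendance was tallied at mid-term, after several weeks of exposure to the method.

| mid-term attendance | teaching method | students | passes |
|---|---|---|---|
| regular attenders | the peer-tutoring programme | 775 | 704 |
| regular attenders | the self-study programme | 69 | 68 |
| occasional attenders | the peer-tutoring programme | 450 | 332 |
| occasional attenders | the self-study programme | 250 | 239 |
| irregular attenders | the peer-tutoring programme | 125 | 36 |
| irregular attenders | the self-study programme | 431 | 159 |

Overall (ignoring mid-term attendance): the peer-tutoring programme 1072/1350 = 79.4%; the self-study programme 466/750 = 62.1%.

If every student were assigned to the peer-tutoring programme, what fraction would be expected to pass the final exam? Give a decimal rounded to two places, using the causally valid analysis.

0.79

The stratified and pooled comparisons disagree (the self-study programme wins within each mid-term attendance; the peer-tutoring programme wins overall), so the answer turns on the causal role of mid-term attendance.
Mid-term attendance here is a post-treatment variable shaped by the teaching method; conditioning on it would introduce bias rather than remove it. The overall comparison is the causal one.
So P(outcome | do(the peer-tutoring programme)) is just the pooled rate for the peer-tutoring programme: 1072/1350 = 0.794.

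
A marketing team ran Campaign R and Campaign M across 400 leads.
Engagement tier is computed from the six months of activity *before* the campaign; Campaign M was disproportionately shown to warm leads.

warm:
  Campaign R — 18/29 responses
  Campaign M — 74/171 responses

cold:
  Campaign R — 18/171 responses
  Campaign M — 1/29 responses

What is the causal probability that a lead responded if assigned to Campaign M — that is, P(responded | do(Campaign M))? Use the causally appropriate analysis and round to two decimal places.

0.23

Engagement tier satisfies the back-door criterion: it is not a descendant of the campaign, and it blocks the spurious path from campaign to outcome. Adjusting for it (i.e., using the within-engagement tier rates) gives the causal effect.
Standardising Campaign M to the population engagement tier mix: 0.500·74/171 + 0.500·1/29 = 0.234.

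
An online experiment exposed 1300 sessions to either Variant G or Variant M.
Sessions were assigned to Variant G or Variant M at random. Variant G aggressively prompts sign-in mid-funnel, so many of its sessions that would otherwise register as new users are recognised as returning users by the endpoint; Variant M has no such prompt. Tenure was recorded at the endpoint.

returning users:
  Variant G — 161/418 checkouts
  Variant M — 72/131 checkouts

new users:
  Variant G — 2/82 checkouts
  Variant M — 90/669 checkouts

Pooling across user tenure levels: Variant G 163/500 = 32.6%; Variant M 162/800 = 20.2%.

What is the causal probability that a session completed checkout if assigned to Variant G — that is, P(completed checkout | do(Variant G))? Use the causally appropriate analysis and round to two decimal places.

Stratifying would compare variants among sessions the variants themselves sorted into user tenure groups — a form of selection on an intermediate. The unconditioned pooled rates give the total causal effect.
So P(outcome | do(Variant G)) is just the pooled rate for Variant G: 163/500 = 0.326.

0.33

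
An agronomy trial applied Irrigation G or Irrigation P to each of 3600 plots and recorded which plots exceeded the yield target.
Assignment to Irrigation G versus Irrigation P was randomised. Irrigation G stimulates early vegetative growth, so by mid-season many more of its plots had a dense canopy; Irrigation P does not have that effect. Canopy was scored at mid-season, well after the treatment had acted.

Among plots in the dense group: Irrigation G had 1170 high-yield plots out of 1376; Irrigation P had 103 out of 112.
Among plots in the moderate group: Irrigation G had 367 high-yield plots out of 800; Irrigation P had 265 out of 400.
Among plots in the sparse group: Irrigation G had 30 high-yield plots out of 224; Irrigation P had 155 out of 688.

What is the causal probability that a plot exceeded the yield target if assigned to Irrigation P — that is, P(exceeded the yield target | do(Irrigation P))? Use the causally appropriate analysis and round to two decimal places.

The stratified and pooled comparisons disagree (Irrigation P wins within each mid-season canopy; Irrigation G wins overall), so the answer turns on the causal role of mid-season canopy.
Mid-season canopy here is a post-treatment variable shaped by the irrigation; conditioning on it would introduce bias rather than remove it. The overall comparison is the causal one.
So P(outcome | do(Irrigation P)) is just the pooled rate for Irrigation P: 523/1200 = 0.436.

0.44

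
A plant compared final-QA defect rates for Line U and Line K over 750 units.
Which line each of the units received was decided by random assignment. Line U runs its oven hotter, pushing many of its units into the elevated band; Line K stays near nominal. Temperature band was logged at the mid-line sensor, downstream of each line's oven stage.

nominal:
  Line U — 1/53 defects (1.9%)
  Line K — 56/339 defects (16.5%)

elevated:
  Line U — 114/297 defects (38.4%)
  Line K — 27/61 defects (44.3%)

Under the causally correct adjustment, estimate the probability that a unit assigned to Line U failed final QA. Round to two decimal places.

Line U is lower inside every in-process temperature band stratum but Line K is lower in aggregate. Whether to stratify depends on how in-process temperature band relates to the line.
In-process temperature band here is a post-treatment variable shaped by the line; conditioning on it would introduce bias rather than remove it. The overall comparison is the causal one.
So P(outcome | do(Line U)) is just the pooled rate for Line U: 115/350 = 0.329.

0.33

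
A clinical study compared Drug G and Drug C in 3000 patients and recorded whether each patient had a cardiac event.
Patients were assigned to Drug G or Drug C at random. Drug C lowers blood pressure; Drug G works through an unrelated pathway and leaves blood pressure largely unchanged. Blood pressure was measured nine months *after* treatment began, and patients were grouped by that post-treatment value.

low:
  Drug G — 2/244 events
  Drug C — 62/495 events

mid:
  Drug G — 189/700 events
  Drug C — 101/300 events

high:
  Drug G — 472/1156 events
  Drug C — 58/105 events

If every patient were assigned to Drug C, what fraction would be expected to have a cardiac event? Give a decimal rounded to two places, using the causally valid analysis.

The distribution of blood pressure is itself part of what the drug does — it is an intermediate outcome. Holding it fixed would remove that part of the effect; the total effect is the pooled difference.
So P(outcome | do(Drug C)) is just the pooled rate for Drug C: 221/900 = 0.246.

0.25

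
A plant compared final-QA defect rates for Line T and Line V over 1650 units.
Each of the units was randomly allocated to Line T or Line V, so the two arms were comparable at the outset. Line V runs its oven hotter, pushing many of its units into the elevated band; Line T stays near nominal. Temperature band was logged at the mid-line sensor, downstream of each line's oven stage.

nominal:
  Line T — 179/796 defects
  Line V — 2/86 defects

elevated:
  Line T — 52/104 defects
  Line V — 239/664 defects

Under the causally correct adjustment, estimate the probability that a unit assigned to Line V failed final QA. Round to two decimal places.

The in-process temperature band-specific comparison favours Line V throughout, but the pooled figures favour Line T. The question is whether to condition on in-process temperature band.
Stratifying would compare lines among units the lines themselves sorted into in-process temperature band groups — a form of selection on an intermediate. The unconditioned pooled rates give the total causal effect.
So P(outcome | do(Line V)) is just the pooled rate for Line V: 241/750 = 0.321.

0.32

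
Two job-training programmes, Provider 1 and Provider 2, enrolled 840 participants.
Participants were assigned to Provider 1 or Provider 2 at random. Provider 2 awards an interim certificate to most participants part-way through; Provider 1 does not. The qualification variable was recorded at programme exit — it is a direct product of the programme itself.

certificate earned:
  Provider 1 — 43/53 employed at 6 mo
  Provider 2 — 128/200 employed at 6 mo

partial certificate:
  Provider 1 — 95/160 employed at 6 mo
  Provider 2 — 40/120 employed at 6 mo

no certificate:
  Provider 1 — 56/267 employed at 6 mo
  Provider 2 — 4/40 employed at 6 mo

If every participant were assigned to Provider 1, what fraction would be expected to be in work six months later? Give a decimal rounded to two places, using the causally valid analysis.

0.40

Stratifying would compare programmes among participants the programmes themselves sorted into qualification attained during the programme groups — a form of selection on an intermediate. The unconditioned pooled rates give the total causal effect.
So P(outcome | do(Provider 1)) is just the pooled rate for Provider 1: 194/480 = 0.404.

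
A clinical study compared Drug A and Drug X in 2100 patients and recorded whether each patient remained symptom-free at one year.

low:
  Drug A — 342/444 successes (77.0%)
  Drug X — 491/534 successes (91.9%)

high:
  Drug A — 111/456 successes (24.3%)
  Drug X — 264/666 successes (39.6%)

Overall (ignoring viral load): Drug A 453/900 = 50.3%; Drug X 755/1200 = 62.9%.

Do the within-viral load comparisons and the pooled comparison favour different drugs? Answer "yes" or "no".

Within each viral load level (low 77.0% vs 91.9%; high 24.3% vs 39.6%), Drug X has the higher rate every time. Pooled: 50.3% vs 62.9% — Drug X has the higher rate overall. They agree.

no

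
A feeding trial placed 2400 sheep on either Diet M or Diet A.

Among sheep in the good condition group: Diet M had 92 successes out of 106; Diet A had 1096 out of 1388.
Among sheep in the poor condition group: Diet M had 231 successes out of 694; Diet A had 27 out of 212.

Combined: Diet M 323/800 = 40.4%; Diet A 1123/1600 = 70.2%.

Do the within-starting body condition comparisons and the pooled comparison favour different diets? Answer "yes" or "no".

Within each starting body condition level (good condition 86.8% vs 79.0%; poor condition 33.3% vs 12.7%), Diet M has the higher rate every time. Pooled: 40.4% vs 70.2% — Diet A has the higher rate overall. The two comparisons disagree.

yes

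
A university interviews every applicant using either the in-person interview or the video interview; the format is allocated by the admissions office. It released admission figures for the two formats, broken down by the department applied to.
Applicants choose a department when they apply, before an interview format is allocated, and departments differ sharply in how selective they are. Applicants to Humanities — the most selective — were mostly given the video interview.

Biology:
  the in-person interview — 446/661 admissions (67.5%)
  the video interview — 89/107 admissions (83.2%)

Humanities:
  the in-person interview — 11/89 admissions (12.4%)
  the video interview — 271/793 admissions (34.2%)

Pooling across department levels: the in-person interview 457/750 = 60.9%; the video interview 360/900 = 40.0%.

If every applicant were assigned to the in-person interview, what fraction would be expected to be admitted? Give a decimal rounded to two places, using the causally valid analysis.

0.38

the video interview is higher inside every department stratum but the in-person interview is higher in aggregate. Whether to stratify depends on how department relates to the interview format.
Department satisfies the back-door criterion: it is not a descendant of the interview format, and it blocks the spurious path from interview format to outcome. Adjusting for it (i.e., using the within-department rates) gives the causal effect.
Standardising the in-person interview to the population department mix: 0.465·446/661 + 0.535·11/89 = 0.380.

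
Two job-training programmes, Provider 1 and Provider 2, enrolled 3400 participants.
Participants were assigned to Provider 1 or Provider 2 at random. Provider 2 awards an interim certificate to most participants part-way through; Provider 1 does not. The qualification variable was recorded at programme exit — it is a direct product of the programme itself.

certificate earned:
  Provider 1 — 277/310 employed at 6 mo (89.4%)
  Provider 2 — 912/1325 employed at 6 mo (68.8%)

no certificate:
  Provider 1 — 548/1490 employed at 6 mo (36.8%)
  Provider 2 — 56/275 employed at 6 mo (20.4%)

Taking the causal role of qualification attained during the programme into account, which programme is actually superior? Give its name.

Provider 1 is higher inside every qualification attained during the programme stratum but Provider 2 is higher in aggregate. Whether to stratify depends on how qualification attained during the programme relates to the programme.
Qualification attained during the programme here is a post-treatment variable shaped by the programme; conditioning on it would introduce bias rather than remove it. The overall comparison is the causal one.
Pooled: Provider 1 45.8% vs Provider 2 60.5%; Provider 2 is higher overall.

Provider 2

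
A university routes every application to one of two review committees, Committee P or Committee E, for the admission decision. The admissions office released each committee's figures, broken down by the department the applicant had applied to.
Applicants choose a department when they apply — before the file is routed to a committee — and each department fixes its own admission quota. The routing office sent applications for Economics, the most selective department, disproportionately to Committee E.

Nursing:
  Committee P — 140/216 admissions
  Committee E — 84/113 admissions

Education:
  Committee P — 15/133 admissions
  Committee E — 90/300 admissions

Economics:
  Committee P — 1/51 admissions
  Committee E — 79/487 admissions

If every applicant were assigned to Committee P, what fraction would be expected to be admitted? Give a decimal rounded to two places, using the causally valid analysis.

Within every department level Committee E has the higher rate, yet pooled Committee P does — Simpson's reversal.
The imbalance in department arose from how applicants were allocated, not from anything the review committee did; and department independently affects the outcome. The pooled gap is confounded — condition on department.
Standardising Committee P to the population department mix: 0.253·140/216 + 0.333·15/133 + 0.414·1/51 = 0.210.

0.21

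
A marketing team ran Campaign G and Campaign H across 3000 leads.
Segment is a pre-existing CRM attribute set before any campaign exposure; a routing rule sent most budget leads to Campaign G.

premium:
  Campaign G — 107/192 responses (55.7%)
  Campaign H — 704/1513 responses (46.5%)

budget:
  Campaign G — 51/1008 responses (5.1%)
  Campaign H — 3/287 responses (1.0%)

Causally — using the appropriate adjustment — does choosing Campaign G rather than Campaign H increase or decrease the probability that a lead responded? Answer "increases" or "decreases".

increases

Within every customer segment level Campaign G has the higher rate, yet pooled Campaign H does — Simpson's reversal.
Customer segment is set before the campaign has any effect — it is not caused by the campaign — and it independently drives the outcome. That makes it a confounder, so the causal comparison is within customer segment levels.
Within each level — premium: 55.7% vs 46.5%; budget: 5.1% vs 1.0% — Campaign G is higher every time.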